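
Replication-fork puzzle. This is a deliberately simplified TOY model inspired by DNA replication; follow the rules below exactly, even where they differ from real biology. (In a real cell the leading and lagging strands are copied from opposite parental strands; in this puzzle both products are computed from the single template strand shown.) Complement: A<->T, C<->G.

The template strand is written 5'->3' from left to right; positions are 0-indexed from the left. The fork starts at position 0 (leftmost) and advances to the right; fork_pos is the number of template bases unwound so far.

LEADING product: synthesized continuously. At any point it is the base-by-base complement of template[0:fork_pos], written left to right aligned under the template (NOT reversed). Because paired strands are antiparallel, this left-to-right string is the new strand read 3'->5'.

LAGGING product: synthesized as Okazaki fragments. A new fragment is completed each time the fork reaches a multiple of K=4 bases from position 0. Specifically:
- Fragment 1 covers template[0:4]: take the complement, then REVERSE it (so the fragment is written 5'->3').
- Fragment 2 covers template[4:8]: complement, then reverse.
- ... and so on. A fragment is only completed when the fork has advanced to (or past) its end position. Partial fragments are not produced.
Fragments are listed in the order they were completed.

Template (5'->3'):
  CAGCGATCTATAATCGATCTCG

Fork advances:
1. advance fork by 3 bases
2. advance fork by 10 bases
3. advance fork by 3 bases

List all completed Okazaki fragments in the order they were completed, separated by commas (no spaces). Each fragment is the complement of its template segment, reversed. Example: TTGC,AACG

Step 1: advance 3 -> fork_pos = 0 + 3 = 3. Next multiple of 4 is 4 (not reached); still 0 fragment(s).
Step 2: advance 10 -> fork_pos = 3 + 10 = 13. Reached multiple(s) of 4: 4, 8, 12 -> fragments 1-3 completed (3 total).
Step 3: advance 3 -> fork_pos = 13 + 3 = 16. Reached multiple(s) of 4: 16 -> fragment 4 completed (4 total).
Final fork_pos = 16, so 4 fragment(s) are complete. Build each: template segment -> complement -> reverse.
Fragment 1: template[0:4] = CAGC -> complement GTCG -> reversed GCTG
Fragment 2: template[4:8] = GATC -> complement CTAG -> reversed GATC
Fragment 3: template[8:12] = TATA -> complement ATAT -> reversed TATA
Fragment 4: template[12:16] = ATCG -> complement TAGC -> reversed CGAT

Answer: GCTG,GATC,TATA,CGAT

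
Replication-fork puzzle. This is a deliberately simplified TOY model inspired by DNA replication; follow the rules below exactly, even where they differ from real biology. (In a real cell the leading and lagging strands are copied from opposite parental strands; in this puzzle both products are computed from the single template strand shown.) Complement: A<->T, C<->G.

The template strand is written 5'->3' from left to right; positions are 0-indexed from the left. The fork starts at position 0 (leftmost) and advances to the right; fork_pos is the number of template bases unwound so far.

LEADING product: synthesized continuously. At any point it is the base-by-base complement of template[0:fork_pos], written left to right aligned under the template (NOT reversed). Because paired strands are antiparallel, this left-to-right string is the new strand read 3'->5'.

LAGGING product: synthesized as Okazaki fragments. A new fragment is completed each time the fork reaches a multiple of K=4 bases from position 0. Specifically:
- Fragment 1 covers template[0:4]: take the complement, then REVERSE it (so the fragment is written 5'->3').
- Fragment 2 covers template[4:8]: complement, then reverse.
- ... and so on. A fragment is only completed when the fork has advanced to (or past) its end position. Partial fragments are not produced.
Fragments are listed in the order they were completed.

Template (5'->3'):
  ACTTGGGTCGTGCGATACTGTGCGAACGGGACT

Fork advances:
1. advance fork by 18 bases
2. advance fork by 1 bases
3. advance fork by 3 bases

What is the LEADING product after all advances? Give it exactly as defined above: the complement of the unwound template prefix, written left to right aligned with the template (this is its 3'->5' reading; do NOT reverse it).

Answer: TGAACCCAGCACGCTATGACAC

Derivation:
Step 1: advance 18 -> fork_pos = 0 + 18 = 18.
Step 2: advance 1 -> fork_pos = 18 + 1 = 19.
Step 3: advance 3 -> fork_pos = 19 + 3 = 22.
Unwound prefix: template[0:22] = ACTTGGGTCGTGCGATACTGTG
Complement it base by base (A<->T, C<->G), keeping left-to-right order:
  [0:5] ACTTG -> TGAAC
  [5:10] GGTCG -> CCAGC
  [10:15] TGCGA -> ACGCT
  [15:20] TACTG -> ATGAC
  [20:22] TG -> AC
Concatenate: TGAACCCAGCACGCTATGACAC (length 22; written aligned with the template, i.e. 3'->5').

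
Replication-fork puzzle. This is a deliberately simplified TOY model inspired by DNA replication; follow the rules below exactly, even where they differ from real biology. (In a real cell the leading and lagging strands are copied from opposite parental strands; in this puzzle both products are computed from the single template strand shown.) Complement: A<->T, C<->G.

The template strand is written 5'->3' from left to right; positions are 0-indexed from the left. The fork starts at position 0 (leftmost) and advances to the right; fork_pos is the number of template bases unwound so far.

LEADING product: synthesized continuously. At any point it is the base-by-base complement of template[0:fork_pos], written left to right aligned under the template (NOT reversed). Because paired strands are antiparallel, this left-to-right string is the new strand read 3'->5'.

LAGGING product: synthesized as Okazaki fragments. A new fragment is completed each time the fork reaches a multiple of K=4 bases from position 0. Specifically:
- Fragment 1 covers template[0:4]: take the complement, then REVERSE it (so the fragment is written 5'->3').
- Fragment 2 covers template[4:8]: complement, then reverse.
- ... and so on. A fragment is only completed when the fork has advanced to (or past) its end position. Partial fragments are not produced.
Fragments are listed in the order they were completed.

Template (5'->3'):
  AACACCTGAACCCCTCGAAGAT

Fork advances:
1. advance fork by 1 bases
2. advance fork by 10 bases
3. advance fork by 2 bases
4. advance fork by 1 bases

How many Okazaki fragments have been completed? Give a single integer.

Step 1: advance 1 -> fork_pos = 0 + 1 = 1. Next multiple of 4 is 4 (not reached); still 0 fragment(s).
Step 2: advance 10 -> fork_pos = 1 + 10 = 11. Reached multiple(s) of 4: 4, 8 -> fragments 1-2 completed (2 total).
Step 3: advance 2 -> fork_pos = 11 + 2 = 13. Reached multiple(s) of 4: 12 -> fragment 3 completed (3 total).
Step 4: advance 1 -> fork_pos = 13 + 1 = 14. Next multiple of 4 is 16 (not reached); still 3 fragment(s).
Check: final fork_pos = 14; the multiples of 4 that are <= 14 are 4..12 -> 14 // 4 = 3 completed fragment(s).

Answer: 3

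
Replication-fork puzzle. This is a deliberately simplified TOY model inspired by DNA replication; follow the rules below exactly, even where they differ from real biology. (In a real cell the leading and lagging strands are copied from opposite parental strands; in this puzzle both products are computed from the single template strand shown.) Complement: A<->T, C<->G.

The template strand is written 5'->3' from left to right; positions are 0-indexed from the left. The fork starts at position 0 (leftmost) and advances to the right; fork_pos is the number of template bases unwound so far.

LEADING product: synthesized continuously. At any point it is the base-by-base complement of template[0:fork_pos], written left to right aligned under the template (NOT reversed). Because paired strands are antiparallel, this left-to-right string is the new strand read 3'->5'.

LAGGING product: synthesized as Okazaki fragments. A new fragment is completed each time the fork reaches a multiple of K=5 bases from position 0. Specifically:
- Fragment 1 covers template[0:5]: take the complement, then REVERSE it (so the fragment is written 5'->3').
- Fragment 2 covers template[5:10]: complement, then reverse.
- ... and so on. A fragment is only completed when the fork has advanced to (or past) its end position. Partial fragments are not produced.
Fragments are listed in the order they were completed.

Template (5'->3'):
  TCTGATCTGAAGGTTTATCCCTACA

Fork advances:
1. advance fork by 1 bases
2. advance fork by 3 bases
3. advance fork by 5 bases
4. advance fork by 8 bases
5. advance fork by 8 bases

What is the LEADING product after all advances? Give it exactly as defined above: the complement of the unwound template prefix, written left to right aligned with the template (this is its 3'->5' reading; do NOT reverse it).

Step 1: advance 1 -> fork_pos = 0 + 1 = 1.
Step 2: advance 3 -> fork_pos = 1 + 3 = 4.
Step 3: advance 5 -> fork_pos = 4 + 5 = 9.
Step 4: advance 8 -> fork_pos = 9 + 8 = 17.
Step 5: advance 8 -> fork_pos = 17 + 8 = 25.
Unwound prefix: template[0:25] = TCTGATCTGAAGGTTTATCCCTACA
Complement it base by base (A<->T, C<->G), keeping left-to-right order:
  [0:5] TCTGA -> AGACT
  [5:10] TCTGA -> AGACT
  [10:15] AGGTT -> TCCAA
  [15:20] TATCC -> ATAGG
  [20:25] CTACA -> GATGT
Concatenate: AGACTAGACTTCCAAATAGGGATGT (length 25; written aligned with the template, i.e. 3'->5').

Answer: AGACTAGACTTCCAAATAGGGATGT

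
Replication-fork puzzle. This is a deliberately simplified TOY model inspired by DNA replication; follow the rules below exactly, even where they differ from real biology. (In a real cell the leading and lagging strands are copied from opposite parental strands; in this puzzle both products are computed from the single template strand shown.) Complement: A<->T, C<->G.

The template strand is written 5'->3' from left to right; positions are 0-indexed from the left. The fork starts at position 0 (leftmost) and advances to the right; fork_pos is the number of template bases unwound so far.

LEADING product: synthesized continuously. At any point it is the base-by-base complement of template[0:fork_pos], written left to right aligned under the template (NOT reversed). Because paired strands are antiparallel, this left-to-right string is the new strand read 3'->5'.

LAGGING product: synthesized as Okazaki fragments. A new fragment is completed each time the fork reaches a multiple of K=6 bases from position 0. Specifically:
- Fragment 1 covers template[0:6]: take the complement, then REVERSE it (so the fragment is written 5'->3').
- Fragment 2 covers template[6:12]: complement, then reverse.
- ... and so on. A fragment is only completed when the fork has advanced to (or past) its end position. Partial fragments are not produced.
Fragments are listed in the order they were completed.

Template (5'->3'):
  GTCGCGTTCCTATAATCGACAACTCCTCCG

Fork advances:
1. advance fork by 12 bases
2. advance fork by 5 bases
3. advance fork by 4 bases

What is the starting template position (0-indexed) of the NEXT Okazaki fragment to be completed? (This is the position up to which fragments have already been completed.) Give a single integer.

Answer: 18

Derivation:
Step 1: advance 12 -> fork_pos = 0 + 12 = 12. Reached multiple(s) of 6: 6, 12 -> fragments 1-2 completed (2 total).
Step 2: advance 5 -> fork_pos = 12 + 5 = 17. Next multiple of 6 is 18 (not reached); still 2 fragment(s).
Step 3: advance 4 -> fork_pos = 17 + 4 = 21. Reached multiple(s) of 6: 18 -> fragment 3 completed (3 total).
3 fragment(s) completed, covering template[0:18] (3 x 6 = 18). The next fragment, fragment 4, covers template[18:24], so it starts at position 18.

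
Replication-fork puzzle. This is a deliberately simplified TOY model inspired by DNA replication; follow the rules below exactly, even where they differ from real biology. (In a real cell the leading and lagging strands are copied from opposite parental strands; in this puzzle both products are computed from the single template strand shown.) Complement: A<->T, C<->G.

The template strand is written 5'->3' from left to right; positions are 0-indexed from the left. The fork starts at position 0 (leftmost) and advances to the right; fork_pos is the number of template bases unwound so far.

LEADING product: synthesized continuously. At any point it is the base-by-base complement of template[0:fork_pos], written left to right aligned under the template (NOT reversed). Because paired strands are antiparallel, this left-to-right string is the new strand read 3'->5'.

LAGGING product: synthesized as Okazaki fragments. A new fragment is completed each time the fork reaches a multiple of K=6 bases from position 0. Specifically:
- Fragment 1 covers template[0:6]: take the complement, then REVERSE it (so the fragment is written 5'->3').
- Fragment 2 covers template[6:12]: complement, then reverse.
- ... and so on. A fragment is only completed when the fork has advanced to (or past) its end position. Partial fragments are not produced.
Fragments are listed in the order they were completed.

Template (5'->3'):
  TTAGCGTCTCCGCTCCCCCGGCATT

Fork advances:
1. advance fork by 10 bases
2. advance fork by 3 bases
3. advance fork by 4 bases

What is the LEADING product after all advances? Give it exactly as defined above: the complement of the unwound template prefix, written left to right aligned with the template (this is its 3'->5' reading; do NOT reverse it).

Answer: AATCGCAGAGGCGAGGG

Derivation:
Step 1: advance 10 -> fork_pos = 0 + 10 = 10.
Step 2: advance 3 -> fork_pos = 10 + 3 = 13.
Step 3: advance 4 -> fork_pos = 13 + 4 = 17.
Unwound prefix: template[0:17] = TTAGCGTCTCCGCTCCC
Complement it base by base (A<->T, C<->G), keeping left-to-right order:
  [0:5] TTAGC -> AATCG
  [5:10] GTCTC -> CAGAG
  [10:15] CGCTC -> GCGAG
  [15:17] CC -> GG
Concatenate: AATCGCAGAGGCGAGGG (length 17; written aligned with the template, i.e. 3'->5').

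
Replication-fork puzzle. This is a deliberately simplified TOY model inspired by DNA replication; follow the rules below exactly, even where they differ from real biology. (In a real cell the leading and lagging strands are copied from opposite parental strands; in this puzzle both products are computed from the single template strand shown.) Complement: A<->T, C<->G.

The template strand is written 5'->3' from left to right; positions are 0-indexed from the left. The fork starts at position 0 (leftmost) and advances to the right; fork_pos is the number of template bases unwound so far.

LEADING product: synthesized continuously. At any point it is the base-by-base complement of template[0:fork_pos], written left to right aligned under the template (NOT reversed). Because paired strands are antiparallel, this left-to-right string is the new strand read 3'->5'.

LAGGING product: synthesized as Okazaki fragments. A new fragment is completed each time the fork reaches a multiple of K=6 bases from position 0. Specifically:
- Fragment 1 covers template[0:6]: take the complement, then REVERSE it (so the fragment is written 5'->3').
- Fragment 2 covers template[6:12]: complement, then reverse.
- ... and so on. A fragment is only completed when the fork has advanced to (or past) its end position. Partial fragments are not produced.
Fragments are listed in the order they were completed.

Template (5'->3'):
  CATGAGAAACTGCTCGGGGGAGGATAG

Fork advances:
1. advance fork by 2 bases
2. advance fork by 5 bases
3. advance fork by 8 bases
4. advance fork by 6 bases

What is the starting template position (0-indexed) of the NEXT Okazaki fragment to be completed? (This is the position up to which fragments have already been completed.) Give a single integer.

Step 1: advance 2 -> fork_pos = 0 + 2 = 2. Next multiple of 6 is 6 (not reached); still 0 fragment(s).
Step 2: advance 5 -> fork_pos = 2 + 5 = 7. Reached multiple(s) of 6: 6 -> fragment 1 completed (1 total).
Step 3: advance 8 -> fork_pos = 7 + 8 = 15. Reached multiple(s) of 6: 12 -> fragment 2 completed (2 total).
Step 4: advance 6 -> fork_pos = 15 + 6 = 21. Reached multiple(s) of 6: 18 -> fragment 3 completed (3 total).
3 fragment(s) completed, covering template[0:18] (3 x 6 = 18). The next fragment, fragment 4, covers template[18:24], so it starts at position 18.

Answer: 18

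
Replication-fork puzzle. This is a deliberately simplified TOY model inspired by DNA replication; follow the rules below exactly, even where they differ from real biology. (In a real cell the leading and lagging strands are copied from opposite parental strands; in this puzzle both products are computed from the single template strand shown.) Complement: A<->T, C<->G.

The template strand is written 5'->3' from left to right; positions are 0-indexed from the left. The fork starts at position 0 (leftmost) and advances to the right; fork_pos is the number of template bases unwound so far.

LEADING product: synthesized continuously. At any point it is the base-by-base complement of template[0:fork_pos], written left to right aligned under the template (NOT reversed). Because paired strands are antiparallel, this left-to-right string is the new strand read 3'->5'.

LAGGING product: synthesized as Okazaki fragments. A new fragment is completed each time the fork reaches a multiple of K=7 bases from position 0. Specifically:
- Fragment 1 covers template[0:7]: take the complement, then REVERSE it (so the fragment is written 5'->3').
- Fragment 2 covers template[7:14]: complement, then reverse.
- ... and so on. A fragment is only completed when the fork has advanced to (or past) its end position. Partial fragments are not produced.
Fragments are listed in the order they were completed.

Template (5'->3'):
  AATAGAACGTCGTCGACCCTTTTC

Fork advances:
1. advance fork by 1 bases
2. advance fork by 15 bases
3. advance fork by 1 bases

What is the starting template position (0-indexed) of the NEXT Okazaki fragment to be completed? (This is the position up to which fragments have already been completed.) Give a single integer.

Step 1: advance 1 -> fork_pos = 0 + 1 = 1. Next multiple of 7 is 7 (not reached); still 0 fragment(s).
Step 2: advance 15 -> fork_pos = 1 + 15 = 16. Reached multiple(s) of 7: 7, 14 -> fragments 1-2 completed (2 total).
Step 3: advance 1 -> fork_pos = 16 + 1 = 17. Next multiple of 7 is 21 (not reached); still 2 fragment(s).
2 fragment(s) completed, covering template[0:14] (2 x 7 = 14). The next fragment, fragment 3, covers template[14:21], so it starts at position 14.

Answer: 14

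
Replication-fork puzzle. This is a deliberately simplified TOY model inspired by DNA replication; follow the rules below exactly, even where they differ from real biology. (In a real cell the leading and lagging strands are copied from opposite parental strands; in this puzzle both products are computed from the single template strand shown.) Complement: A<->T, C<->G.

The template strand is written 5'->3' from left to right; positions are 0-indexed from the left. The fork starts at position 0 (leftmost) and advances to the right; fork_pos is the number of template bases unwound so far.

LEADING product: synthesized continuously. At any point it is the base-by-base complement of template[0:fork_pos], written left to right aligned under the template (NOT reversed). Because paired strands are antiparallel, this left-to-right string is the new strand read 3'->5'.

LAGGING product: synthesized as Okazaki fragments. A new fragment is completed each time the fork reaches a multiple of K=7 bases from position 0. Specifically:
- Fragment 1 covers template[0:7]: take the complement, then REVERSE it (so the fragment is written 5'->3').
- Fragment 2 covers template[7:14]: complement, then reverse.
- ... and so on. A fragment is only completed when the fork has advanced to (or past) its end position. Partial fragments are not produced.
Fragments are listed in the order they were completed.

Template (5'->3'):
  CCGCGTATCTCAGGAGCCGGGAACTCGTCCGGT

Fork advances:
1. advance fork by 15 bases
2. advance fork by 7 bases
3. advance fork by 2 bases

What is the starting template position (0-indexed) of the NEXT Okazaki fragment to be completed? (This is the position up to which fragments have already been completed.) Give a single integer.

Step 1: advance 15 -> fork_pos = 0 + 15 = 15. Reached multiple(s) of 7: 7, 14 -> fragments 1-2 completed (2 total).
Step 2: advance 7 -> fork_pos = 15 + 7 = 22. Reached multiple(s) of 7: 21 -> fragment 3 completed (3 total).
Step 3: advance 2 -> fork_pos = 22 + 2 = 24. Next multiple of 7 is 28 (not reached); still 3 fragment(s).
3 fragment(s) completed, covering template[0:21] (3 x 7 = 21). The next fragment, fragment 4, covers template[21:28], so it starts at position 21.

Answer: 21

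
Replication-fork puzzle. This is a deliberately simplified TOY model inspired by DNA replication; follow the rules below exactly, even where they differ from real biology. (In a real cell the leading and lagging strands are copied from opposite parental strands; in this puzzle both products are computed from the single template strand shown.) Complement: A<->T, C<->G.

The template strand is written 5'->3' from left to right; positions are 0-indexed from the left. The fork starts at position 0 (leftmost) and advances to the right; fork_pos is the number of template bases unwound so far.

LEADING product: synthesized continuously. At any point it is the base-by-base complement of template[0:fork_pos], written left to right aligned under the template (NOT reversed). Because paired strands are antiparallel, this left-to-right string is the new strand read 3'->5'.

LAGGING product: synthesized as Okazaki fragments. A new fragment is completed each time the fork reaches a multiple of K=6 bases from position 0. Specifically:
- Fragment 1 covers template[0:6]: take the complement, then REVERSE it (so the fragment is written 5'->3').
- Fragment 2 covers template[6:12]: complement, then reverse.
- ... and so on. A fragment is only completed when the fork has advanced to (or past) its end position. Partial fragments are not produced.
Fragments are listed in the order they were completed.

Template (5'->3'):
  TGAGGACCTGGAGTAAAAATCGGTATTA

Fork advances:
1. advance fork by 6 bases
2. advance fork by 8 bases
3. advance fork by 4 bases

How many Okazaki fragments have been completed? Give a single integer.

Step 1: advance 6 -> fork_pos = 0 + 6 = 6. Reached multiple(s) of 6: 6 -> fragment 1 completed (1 total).
Step 2: advance 8 -> fork_pos = 6 + 8 = 14. Reached multiple(s) of 6: 12 -> fragment 2 completed (2 total).
Step 3: advance 4 -> fork_pos = 14 + 4 = 18. Reached multiple(s) of 6: 18 -> fragment 3 completed (3 total).
Check: final fork_pos = 18; the multiples of 6 that are <= 18 are 6..18 -> 18 // 6 = 3 completed fragment(s).

Answer: 3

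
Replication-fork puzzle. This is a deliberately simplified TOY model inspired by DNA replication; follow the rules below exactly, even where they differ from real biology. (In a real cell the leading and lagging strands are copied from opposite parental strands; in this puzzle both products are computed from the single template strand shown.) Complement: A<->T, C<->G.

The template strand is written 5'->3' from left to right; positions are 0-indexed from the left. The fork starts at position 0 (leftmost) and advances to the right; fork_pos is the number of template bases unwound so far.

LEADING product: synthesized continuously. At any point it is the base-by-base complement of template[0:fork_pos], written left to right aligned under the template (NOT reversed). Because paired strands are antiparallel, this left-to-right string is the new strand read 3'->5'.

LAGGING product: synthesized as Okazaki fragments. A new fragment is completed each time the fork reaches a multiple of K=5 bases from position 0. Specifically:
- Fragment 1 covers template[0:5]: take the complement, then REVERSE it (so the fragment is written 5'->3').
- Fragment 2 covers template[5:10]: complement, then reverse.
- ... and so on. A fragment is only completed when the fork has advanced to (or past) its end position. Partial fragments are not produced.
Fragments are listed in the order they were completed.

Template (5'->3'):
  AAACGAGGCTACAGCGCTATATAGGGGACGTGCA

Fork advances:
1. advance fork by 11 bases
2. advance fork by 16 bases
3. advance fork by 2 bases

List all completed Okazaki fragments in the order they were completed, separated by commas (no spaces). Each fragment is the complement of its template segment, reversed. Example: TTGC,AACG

Answer: CGTTT,AGCCT,GCTGT,ATAGC,CCTAT

Derivation:
Step 1: advance 11 -> fork_pos = 0 + 11 = 11. Reached multiple(s) of 5: 5, 10 -> fragments 1-2 completed (2 total).
Step 2: advance 16 -> fork_pos = 11 + 16 = 27. Reached multiple(s) of 5: 15, 20, 25 -> fragments 3-5 completed (5 total).
Step 3: advance 2 -> fork_pos = 27 + 2 = 29. Next multiple of 5 is 30 (not reached); still 5 fragment(s).
Final fork_pos = 29, so 5 fragment(s) are complete. Build each: template segment -> complement -> reverse.
Fragment 1: template[0:5] = AAACG -> complement TTTGC -> reversed CGTTT
Fragment 2: template[5:10] = AGGCT -> complement TCCGA -> reversed AGCCT
Fragment 3: template[10:15] = ACAGC -> complement TGTCG -> reversed GCTGT
Fragment 4: template[15:20] = GCTAT -> complement CGATA -> reversed ATAGC
Fragment 5: template[20:25] = ATAGG -> complement TATCC -> reversed CCTAT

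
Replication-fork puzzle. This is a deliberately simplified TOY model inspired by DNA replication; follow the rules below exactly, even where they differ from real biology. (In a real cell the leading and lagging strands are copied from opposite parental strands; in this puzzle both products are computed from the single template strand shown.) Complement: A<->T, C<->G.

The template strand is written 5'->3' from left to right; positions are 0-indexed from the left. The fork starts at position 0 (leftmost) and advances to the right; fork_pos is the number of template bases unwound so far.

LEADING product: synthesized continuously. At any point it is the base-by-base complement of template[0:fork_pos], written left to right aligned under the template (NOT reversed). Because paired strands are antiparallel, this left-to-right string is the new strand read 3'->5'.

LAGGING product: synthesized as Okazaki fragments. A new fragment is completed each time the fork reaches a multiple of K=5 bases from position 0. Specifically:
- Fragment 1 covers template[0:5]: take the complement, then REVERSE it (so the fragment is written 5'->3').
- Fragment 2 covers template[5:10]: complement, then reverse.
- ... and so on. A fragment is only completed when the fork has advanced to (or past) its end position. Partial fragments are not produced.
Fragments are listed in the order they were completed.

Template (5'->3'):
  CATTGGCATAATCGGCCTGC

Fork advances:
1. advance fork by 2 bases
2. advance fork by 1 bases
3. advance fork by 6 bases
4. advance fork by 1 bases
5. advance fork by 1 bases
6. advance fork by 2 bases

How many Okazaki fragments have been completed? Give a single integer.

Answer: 2

Derivation:
Step 1: advance 2 -> fork_pos = 0 + 2 = 2. Next multiple of 5 is 5 (not reached); still 0 fragment(s).
Step 2: advance 1 -> fork_pos = 2 + 1 = 3. Next multiple of 5 is 5 (not reached); still 0 fragment(s).
Step 3: advance 6 -> fork_pos = 3 + 6 = 9. Reached multiple(s) of 5: 5 -> fragment 1 completed (1 total).
Step 4: advance 1 -> fork_pos = 9 + 1 = 10. Reached multiple(s) of 5: 10 -> fragment 2 completed (2 total).
Step 5: advance 1 -> fork_pos = 10 + 1 = 11. Next multiple of 5 is 15 (not reached); still 2 fragment(s).
Step 6: advance 2 -> fork_pos = 11 + 2 = 13. Next multiple of 5 is 15 (not reached); still 2 fragment(s).
Check: final fork_pos = 13; the multiples of 5 that are <= 13 are 5..10 -> 13 // 5 = 2 completed fragment(s).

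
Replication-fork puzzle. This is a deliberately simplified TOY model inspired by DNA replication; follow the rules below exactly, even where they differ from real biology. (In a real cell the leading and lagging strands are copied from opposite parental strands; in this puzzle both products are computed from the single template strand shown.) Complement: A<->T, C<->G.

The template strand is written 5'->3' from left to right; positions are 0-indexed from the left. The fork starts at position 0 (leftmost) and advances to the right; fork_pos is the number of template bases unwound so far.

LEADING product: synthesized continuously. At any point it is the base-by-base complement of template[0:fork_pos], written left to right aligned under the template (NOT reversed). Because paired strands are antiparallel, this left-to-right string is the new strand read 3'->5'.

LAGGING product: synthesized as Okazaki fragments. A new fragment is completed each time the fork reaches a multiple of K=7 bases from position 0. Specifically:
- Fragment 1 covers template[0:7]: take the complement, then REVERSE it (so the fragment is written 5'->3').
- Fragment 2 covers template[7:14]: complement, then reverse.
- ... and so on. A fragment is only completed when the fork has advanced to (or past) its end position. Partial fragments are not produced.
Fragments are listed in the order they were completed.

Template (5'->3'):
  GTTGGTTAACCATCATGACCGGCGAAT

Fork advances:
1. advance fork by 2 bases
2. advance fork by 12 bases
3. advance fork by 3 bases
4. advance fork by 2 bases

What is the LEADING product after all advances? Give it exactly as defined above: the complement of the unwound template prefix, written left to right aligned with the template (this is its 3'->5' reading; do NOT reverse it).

Step 1: advance 2 -> fork_pos = 0 + 2 = 2.
Step 2: advance 12 -> fork_pos = 2 + 12 = 14.
Step 3: advance 3 -> fork_pos = 14 + 3 = 17.
Step 4: advance 2 -> fork_pos = 17 + 2 = 19.
Unwound prefix: template[0:19] = GTTGGTTAACCATCATGAC
Complement it base by base (A<->T, C<->G), keeping left-to-right order:
  [0:5] GTTGG -> CAACC
  [5:10] TTAAC -> AATTG
  [10:15] CATCA -> GTAGT
  [15:19] TGAC -> ACTG
Concatenate: CAACCAATTGGTAGTACTG (length 19; written aligned with the template, i.e. 3'->5').

Answer: CAACCAATTGGTAGTACTG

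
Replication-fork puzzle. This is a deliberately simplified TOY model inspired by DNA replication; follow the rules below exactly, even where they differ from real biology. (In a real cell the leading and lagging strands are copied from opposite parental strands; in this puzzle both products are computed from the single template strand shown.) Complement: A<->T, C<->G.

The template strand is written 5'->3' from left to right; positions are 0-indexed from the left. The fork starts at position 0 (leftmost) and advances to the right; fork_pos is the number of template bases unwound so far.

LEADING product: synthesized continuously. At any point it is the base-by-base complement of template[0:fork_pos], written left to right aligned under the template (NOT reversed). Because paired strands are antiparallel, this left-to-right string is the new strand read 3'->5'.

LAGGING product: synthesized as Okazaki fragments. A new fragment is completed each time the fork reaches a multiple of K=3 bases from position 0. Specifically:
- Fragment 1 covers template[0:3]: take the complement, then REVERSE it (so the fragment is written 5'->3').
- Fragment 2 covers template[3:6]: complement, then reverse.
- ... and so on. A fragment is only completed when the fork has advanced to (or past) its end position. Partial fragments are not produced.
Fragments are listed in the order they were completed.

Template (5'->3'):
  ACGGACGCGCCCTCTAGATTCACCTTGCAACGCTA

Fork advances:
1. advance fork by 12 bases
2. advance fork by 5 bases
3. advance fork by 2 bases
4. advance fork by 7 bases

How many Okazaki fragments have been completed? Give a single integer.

Answer: 8

Derivation:
Step 1: advance 12 -> fork_pos = 0 + 12 = 12. Reached multiple(s) of 3: 3, 6, 9, 12 -> fragments 1-4 completed (4 total).
Step 2: advance 5 -> fork_pos = 12 + 5 = 17. Reached multiple(s) of 3: 15 -> fragment 5 completed (5 total).
Step 3: advance 2 -> fork_pos = 17 + 2 = 19. Reached multiple(s) of 3: 18 -> fragment 6 completed (6 total).
Step 4: advance 7 -> fork_pos = 19 + 7 = 26. Reached multiple(s) of 3: 21, 24 -> fragments 7-8 completed (8 total).
Check: final fork_pos = 26; the multiples of 3 that are <= 26 are 3..24 -> 26 // 3 = 8 completed fragment(s).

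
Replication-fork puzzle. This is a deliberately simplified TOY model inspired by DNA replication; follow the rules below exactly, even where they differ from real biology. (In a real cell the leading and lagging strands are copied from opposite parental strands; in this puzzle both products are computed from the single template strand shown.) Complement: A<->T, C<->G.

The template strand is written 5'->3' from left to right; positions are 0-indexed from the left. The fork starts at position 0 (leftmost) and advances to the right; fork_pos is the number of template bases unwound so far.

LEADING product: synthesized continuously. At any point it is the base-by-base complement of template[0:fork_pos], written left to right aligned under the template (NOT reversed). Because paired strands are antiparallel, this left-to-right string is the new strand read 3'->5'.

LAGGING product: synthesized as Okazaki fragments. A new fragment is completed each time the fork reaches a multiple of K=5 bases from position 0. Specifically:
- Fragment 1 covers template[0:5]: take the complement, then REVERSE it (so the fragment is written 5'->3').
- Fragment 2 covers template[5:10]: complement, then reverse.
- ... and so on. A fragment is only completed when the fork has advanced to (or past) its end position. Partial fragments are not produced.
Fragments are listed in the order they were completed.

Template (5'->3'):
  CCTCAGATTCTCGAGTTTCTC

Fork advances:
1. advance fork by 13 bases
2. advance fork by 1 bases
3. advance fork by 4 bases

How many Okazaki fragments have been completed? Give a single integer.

Step 1: advance 13 -> fork_pos = 0 + 13 = 13. Reached multiple(s) of 5: 5, 10 -> fragments 1-2 completed (2 total).
Step 2: advance 1 -> fork_pos = 13 + 1 = 14. Next multiple of 5 is 15 (not reached); still 2 fragment(s).
Step 3: advance 4 -> fork_pos = 14 + 4 = 18. Reached multiple(s) of 5: 15 -> fragment 3 completed (3 total).
Check: final fork_pos = 18; the multiples of 5 that are <= 18 are 5..15 -> 18 // 5 = 3 completed fragment(s).

Answer: 3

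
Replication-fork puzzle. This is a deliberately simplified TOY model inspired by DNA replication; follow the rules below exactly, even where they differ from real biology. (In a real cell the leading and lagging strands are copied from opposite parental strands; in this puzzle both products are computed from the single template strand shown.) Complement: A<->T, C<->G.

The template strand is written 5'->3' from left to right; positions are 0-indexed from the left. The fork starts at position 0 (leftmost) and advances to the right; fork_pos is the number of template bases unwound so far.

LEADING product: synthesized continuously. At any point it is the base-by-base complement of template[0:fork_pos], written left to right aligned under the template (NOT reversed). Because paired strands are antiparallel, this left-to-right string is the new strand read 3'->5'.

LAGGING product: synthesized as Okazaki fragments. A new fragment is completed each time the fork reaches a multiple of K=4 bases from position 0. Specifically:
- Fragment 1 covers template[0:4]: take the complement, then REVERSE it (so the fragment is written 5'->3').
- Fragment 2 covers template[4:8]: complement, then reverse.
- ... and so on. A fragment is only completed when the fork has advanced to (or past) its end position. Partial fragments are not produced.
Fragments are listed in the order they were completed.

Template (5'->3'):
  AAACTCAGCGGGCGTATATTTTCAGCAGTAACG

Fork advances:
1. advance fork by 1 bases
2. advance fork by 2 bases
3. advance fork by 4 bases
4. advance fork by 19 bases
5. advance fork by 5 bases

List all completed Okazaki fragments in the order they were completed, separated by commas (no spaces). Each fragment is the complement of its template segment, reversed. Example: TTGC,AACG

Step 1: advance 1 -> fork_pos = 0 + 1 = 1. Next multiple of 4 is 4 (not reached); still 0 fragment(s).
Step 2: advance 2 -> fork_pos = 1 + 2 = 3. Next multiple of 4 is 4 (not reached); still 0 fragment(s).
Step 3: advance 4 -> fork_pos = 3 + 4 = 7. Reached multiple(s) of 4: 4 -> fragment 1 completed (1 total).
Step 4: advance 19 -> fork_pos = 7 + 19 = 26. Reached multiple(s) of 4: 8, 12, 16, 20, 24 -> fragments 2-6 completed (6 total).
Step 5: advance 5 -> fork_pos = 26 + 5 = 31. Reached multiple(s) of 4: 28 -> fragment 7 completed (7 total).
Final fork_pos = 31, so 7 fragment(s) are complete. Build each: template segment -> complement -> reverse.
Fragment 1: template[0:4] = AAAC -> complement TTTG -> reversed GTTT
Fragment 2: template[4:8] = TCAG -> complement AGTC -> reversed CTGA
Fragment 3: template[8:12] = CGGG -> complement GCCC -> reversed CCCG
Fragment 4: template[12:16] = CGTA -> complement GCAT -> reversed TACG
Fragment 5: template[16:20] = TATT -> complement ATAA -> reversed AATA
Fragment 6: template[20:24] = TTCA -> complement AAGT -> reversed TGAA
Fragment 7: template[24:28] = GCAG -> complement CGTC -> reversed CTGC

Answer: GTTT,CTGA,CCCG,TACG,AATA,TGAA,CTGC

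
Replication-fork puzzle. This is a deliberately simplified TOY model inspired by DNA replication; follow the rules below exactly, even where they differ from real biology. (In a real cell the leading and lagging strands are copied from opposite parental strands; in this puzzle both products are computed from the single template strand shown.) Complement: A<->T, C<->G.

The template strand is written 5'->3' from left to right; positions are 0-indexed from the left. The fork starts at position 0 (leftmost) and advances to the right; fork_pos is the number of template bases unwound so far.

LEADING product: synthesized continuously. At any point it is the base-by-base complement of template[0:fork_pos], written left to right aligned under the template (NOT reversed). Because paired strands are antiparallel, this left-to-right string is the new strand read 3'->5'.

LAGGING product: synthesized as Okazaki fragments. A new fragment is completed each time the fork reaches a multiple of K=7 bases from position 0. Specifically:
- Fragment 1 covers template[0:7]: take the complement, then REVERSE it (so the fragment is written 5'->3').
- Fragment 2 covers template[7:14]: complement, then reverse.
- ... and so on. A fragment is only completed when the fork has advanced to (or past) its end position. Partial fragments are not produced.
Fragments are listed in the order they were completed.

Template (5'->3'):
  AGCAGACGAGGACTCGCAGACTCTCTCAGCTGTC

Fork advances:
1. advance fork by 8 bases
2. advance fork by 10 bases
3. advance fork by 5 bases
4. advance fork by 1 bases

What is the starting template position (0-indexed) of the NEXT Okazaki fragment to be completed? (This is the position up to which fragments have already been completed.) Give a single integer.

Answer: 21

Derivation:
Step 1: advance 8 -> fork_pos = 0 + 8 = 8. Reached multiple(s) of 7: 7 -> fragment 1 completed (1 total).
Step 2: advance 10 -> fork_pos = 8 + 10 = 18. Reached multiple(s) of 7: 14 -> fragment 2 completed (2 total).
Step 3: advance 5 -> fork_pos = 18 + 5 = 23. Reached multiple(s) of 7: 21 -> fragment 3 completed (3 total).
Step 4: advance 1 -> fork_pos = 23 + 1 = 24. Next multiple of 7 is 28 (not reached); still 3 fragment(s).
3 fragment(s) completed, covering template[0:21] (3 x 7 = 21). The next fragment, fragment 4, covers template[21:28], so it starts at position 21.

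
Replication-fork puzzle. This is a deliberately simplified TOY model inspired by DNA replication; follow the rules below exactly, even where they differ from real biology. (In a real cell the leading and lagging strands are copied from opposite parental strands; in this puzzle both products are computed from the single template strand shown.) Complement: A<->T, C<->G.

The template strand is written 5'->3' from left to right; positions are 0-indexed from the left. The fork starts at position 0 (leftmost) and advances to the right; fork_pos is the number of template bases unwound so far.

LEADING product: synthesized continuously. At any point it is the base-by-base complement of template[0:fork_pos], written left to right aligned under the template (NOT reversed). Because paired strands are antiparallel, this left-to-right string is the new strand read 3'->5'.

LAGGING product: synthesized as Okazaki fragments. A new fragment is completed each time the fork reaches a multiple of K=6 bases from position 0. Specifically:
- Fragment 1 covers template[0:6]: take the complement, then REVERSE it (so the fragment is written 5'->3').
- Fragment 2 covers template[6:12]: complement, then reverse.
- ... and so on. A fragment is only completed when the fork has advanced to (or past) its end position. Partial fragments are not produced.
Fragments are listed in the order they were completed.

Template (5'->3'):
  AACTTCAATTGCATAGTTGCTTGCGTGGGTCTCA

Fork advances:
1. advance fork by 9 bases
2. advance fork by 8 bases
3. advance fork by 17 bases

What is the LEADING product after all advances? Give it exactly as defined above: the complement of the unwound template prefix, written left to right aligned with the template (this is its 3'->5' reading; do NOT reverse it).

Step 1: advance 9 -> fork_pos = 0 + 9 = 9.
Step 2: advance 8 -> fork_pos = 9 + 8 = 17.
Step 3: advance 17 -> fork_pos = 17 + 17 = 34.
Unwound prefix: template[0:34] = AACTTCAATTGCATAGTTGCTTGCGTGGGTCTCA
Complement it base by base (A<->T, C<->G), keeping left-to-right order:
  [0:5] AACTT -> TTGAA
  [5:10] CAATT -> GTTAA
  [10:15] GCATA -> CGTAT
  [15:20] GTTGC -> CAACG
  [20:25] TTGCG -> AACGC
  [25:30] TGGGT -> ACCCA
  [30:34] CTCA -> GAGT
Concatenate: TTGAAGTTAACGTATCAACGAACGCACCCAGAGT (length 34; written aligned with the template, i.e. 3'->5').

Answer: TTGAAGTTAACGTATCAACGAACGCACCCAGAGT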